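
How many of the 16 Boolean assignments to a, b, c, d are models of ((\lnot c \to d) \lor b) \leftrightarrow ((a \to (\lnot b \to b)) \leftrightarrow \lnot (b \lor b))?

4

Initial set: {(((\lnot c \to d) \lor b) \leftrightarrow ((a \to (\lnot b \to b)) \leftrightarrow \lnot (b \lor b)))}.
(((\lnot c \to d) \lor b) \leftrightarrow ((a \to (\lnot b \to b)) \leftrightarrow \lnot (b \lor b))): β-rule — branch into ((\lnot c \to d) \lor b), ((a \to (\lnot b \to b)) \leftrightarrow \lnot (b \lor b))  //  \lnot ((\lnot c \to d) \lor b), \lnot ((a \to (\lnot b \to b)) \leftrightarrow \lnot (b \lor b)).
  branch 1 (add ((\lnot c \to d) \lor b), ((a \to (\lnot b \to b)) \leftrightarrow \lnot (b \lor b))):
    ((\lnot c \to d) \lor b): β-rule — branch into (\lnot c \to d)  //  b.
      branch 1.1 (add (\lnot c \to d)):
        ((a \to (\lnot b \to b)) \leftrightarrow \lnot (b \lor b)): β-rule — branch into (a \to (\lnot b \to b)), \lnot (b \lor b)  //  \lnot (a \to (\lnot b \to b)), \lnot \lnot (b \lor b).
          branch 1.1.1 (add (a \to (\lnot b \to b)), \lnot (b \lor b)):
            \lnot (b \lor b): α-rule — add \lnot b, \lnot b.
            (\lnot c \to d): β-rule — branch into \lnot \lnot c  //  d.
              branch 1.1.1.1 (add \lnot \lnot c):
                (a \to (\lnot b \to b)): β-rule — branch into \lnot a  //  (\lnot b \to b).
                  branch 1.1.1.1.1 (add \lnot a):
                    ○ open, literals {a=0, b=0, c=1}.
                  branch 1.1.1.1.2 (add (\lnot b \to b)):
                    (\lnot b \to b): β-rule — branch into \lnot \lnot b  //  b.
                      branch 1.1.1.1.2.1 (add \lnot \lnot b):
                        × closes — contains both b and \lnot b.
                      branch 1.1.1.1.2.2 (add b):
                        × closes — contains both b and \lnot b.
              branch 1.1.1.2 (add d):
                (a \to (\lnot b \to b)): β-rule — branch into \lnot a  //  (\lnot b \to b).
                  branch 1.1.1.2.1 (add \lnot a):
                    ○ open, literals {a=0, b=0, d=1}.
                  branch 1.1.1.2.2 (add (\lnot b \to b)):
                    (\lnot b \to b): β-rule — branch into \lnot \lnot b  //  b.
                      branch 1.1.1.2.2.1 (add \lnot \lnot b):
                        × closes — contains both b and \lnot b.
                      branch 1.1.1.2.2.2 (add b):
                        × closes — contains both b and \lnot b.
          branch 1.1.2 (add \lnot (a \to (\lnot b \to b)), \lnot \lnot (b \lor b)):
            \lnot (a \to (\lnot b \to b)): α-rule — add a, \lnot (\lnot b \to b).
            \lnot (\lnot b \to b): α-rule — add \lnot b, \lnot b.
            (\lnot c \to d): β-rule — branch into \lnot \lnot c  //  d.
              branch 1.1.2.1 (add \lnot \lnot c):
                \lnot \lnot (b \lor b): β-rule — branch into b  //  b.
                  branch 1.1.2.1.1 (add b):
                    × closes — contains both b and \lnot b.
                  branch 1.1.2.1.2 (add b):
                    × closes — contains both b and \lnot b.
              branch 1.1.2.2 (add d):
                \lnot \lnot (b \lor b): β-rule — branch into b  //  b.
                  branch 1.1.2.2.1 (add b):
                    × closes — contains both b and \lnot b.
                  branch 1.1.2.2.2 (add b):
                    × closes — contains both b and \lnot b.
      branch 1.2 (add b):
        ((a \to (\lnot b \to b)) \leftrightarrow \lnot (b \lor b)): β-rule — branch into (a \to (\lnot b \to b)), \lnot (b \lor b)  //  \lnot (a \to (\lnot b \to b)), \lnot \lnot (b \lor b).
          branch 1.2.1 (add (a \to (\lnot b \to b)), \lnot (b \lor b)):
            \lnot (b \lor b): α-rule — add \lnot b, \lnot b.
            × closes — contains both b and \lnot b.
          branch 1.2.2 (add \lnot (a \to (\lnot b \to b)), \lnot \lnot (b \lor b)):
            \lnot (a \to (\lnot b \to b)): α-rule — add a, \lnot (\lnot b \to b).
            \lnot (\lnot b \to b): α-rule — add \lnot b, \lnot b.
            × closes — contains both b and \lnot b.
  branch 2 (add \lnot ((\lnot c \to d) \lor b), \lnot ((a \to (\lnot b \to b)) \leftrightarrow \lnot (b \lor b))):
    \lnot ((\lnot c \to d) \lor b): α-rule — add \lnot (\lnot c \to d), \lnot b.
    \lnot (\lnot c \to d): α-rule — add \lnot c, \lnot d.
    \lnot ((a \to (\lnot b \to b)) \leftrightarrow \lnot (b \lor b)): β-rule — branch into (a \to (\lnot b \to b)), \lnot \lnot (b \lor b)  //  \lnot (a \to (\lnot b \to b)), \lnot (b \lor b).
      branch 2.1 (add (a \to (\lnot b \to b)), \lnot \lnot (b \lor b)):
        (a \to (\lnot b \to b)): β-rule — branch into \lnot a  //  (\lnot b \to b).
          branch 2.1.1 (add \lnot a):
            \lnot \lnot (b \lor b): β-rule — branch into b  //  b.
              branch 2.1.1.1 (add b):
                × closes — contains both b and \lnot b.
              branch 2.1.1.2 (add b):
                × closes — contains both b and \lnot b.
          branch 2.1.2 (add (\lnot b \to b)):
            \lnot \lnot (b \lor b): β-rule — branch into b  //  b.
              branch 2.1.2.1 (add b):
                × closes — contains both b and \lnot b.
              branch 2.1.2.2 (add b):
                × closes — contains both b and \lnot b.
      branch 2.2 (add \lnot (a \to (\lnot b \to b)), \lnot (b \lor b)):
        \lnot (a \to (\lnot b \to b)): α-rule — add a, \lnot (\lnot b \to b).
        \lnot (b \lor b): α-rule — add \lnot b, \lnot b.
        \lnot (\lnot b \to b): α-rule — add \lnot b, \lnot b.
        ○ open, literals {a=1, b=0, c=0, d=0}.
14 branches closed, 3 open.
Each open branch fixes some atoms; the unmentioned ones are free. Counting distinct full assignments: branch {a=0, b=0, c=1} (d) contributes 2 new; branch {a=0, b=0, d=1} (c) contributes 1 new; branch {a=1, b=0, c=0, d=0} (none free) contributes 1 new. Total: 4.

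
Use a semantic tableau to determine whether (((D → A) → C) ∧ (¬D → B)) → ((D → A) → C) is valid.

Assume the negation and expand:
Initial set: {F ((((D → A) → C) ∧ (¬D → B)) → ((D → A) → C))}.
F ((((D → A) → C) ∧ (¬D → B)) → ((D → A) → C)): α-rule — add T (((D → A) → C) ∧ (¬D → B)), F ((D → A) → C).
T (((D → A) → C) ∧ (¬D → B)): α-rule — add T ((D → A) → C), T (¬D → B).
F ((D → A) → C): α-rule — add T (D → A), F C.
T ((D → A) → C): β-rule — branch into F (D → A)  //  T C.
  branch 1 (add F (D → A)):
    F (D → A): α-rule — add T D, F A.
    T (¬D → B): β-rule — branch into F ¬D  //  T B.
      branch 1.1 (add F ¬D):
        T (D → A): β-rule — branch into F D  //  T A.
          branch 1.1.1 (add F D):
            × closes — contains both D and ¬D.
          branch 1.1.2 (add T A):
            × closes — contains both A and ¬A.
      branch 1.2 (add T B):
        T (D → A): β-rule — branch into F D  //  T A.
          branch 1.2.1 (add F D):
            × closes — contains both D and ¬D.
          branch 1.2.2 (add T A):
            × closes — contains both A and ¬A.
  branch 2 (add T C):
    × closes — contains both C and ¬C.
All 5 branches close.
Every branch closed, so the negation is unsatisfiable and the formula is valid.

Valid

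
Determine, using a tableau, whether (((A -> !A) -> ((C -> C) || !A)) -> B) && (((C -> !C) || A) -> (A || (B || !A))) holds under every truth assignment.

Assume the negation and expand:
Initial set: {!((((A -> !A) -> ((C -> C) || !A)) -> B) && (((C -> !C) || A) -> (A || (B || !A))))}.
!((((A -> !A) -> ((C -> C) || !A)) -> B) && (((C -> !C) || A) -> (A || (B || !A)))): β-rule — branch into !(((A -> !A) -> ((C -> C) || !A)) -> B)  //  !(((C -> !C) || A) -> (A || (B || !A))).
  branch 1 (add !(((A -> !A) -> ((C -> C) || !A)) -> B)):
    !(((A -> !A) -> ((C -> C) || !A)) -> B): α-rule — add ((A -> !A) -> ((C -> C) || !A)), !B.
    ((A -> !A) -> ((C -> C) || !A)): β-rule — branch into !(A -> !A)  //  ((C -> C) || !A).
      branch 1.1 (add !(A -> !A)):
        !(A -> !A): α-rule — add A, !!A.
        ○ open, literals {A=true, B=false}.
      branch 1.2 (add ((C -> C) || !A)):
        ((C -> C) || !A): β-rule — branch into (C -> C)  //  !A.
          branch 1.2.1 (add (C -> C)):
            (C -> C): β-rule — branch into !C  //  C.
              branch 1.2.1.1 (add !C):
                ○ open, literals {B=false, C=false}.
              branch 1.2.1.2 (add C):
                ○ open, literals {B=false, C=true}.
          branch 1.2.2 (add !A):
            ○ open, literals {A=false, B=false}.
  branch 2 (add !(((C -> !C) || A) -> (A || (B || !A)))):
    !(((C -> !C) || A) -> (A || (B || !A))): α-rule — add ((C -> !C) || A), !(A || (B || !A)).
    !(A || (B || !A)): α-rule — add !A, !(B || !A).
    !(B || !A): α-rule — add !B, !!A.
    × closes — contains both A and !A.
1 branch closed, 4 open.
An open branch gives a countermodel: A=true, B=false (unmentioned atoms arbitrary); under it the original formula is false.

Not valid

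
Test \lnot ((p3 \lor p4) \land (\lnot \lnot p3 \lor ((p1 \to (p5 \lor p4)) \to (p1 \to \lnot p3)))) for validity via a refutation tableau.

Not valid

Assume the negation and expand:
Initial set: {\lnot \lnot ((p3 \lor p4) \land (\lnot \lnot p3 \lor ((p1 \to (p5 \lor p4)) \to (p1 \to \lnot p3))))}.
\lnot \lnot ((p3 \lor p4) \land (\lnot \lnot p3 \lor ((p1 \to (p5 \lor p4)) \to (p1 \to \lnot p3)))): α-rule — add (p3 \lor p4), (\lnot \lnot p3 \lor ((p1 \to (p5 \lor p4)) \to (p1 \to \lnot p3))).
(p3 \lor p4): β-rule — branch into p3  //  p4.
  branch 1 (add p3):
    (\lnot \lnot p3 \lor ((p1 \to (p5 \lor p4)) \to (p1 \to \lnot p3))): β-rule — branch into \lnot \lnot p3  //  ((p1 \to (p5 \lor p4)) \to (p1 \to \lnot p3)).
      branch 1.1 (add \lnot \lnot p3):
        \lnot \lnot p3: drop double negation, giving p3.
        ○ open, literals {p3=T}.
      branch 1.2 (add ((p1 \to (p5 \lor p4)) \to (p1 \to \lnot p3))):
        ((p1 \to (p5 \lor p4)) \to (p1 \to \lnot p3)): β-rule — branch into \lnot (p1 \to (p5 \lor p4))  //  (p1 \to \lnot p3).
          branch 1.2.1 (add \lnot (p1 \to (p5 \lor p4))):
            \lnot (p1 \to (p5 \lor p4)): α-rule — add p1, \lnot (p5 \lor p4).
            \lnot (p5 \lor p4): α-rule — add \lnot p5, \lnot p4.
            ○ open, literals {p1=T, p3=T, p4=F, p5=F}.
          branch 1.2.2 (add (p1 \to \lnot p3)):
            (p1 \to \lnot p3): β-rule — branch into \lnot p1  //  \lnot p3.
              branch 1.2.2.1 (add \lnot p1):
                ○ open, literals {p1=F, p3=T}.
              branch 1.2.2.2 (add \lnot p3):
                × closes — contains both p3 and \lnot p3.
  branch 2 (add p4):
    (\lnot \lnot p3 \lor ((p1 \to (p5 \lor p4)) \to (p1 \to \lnot p3))): β-rule — branch into \lnot \lnot p3  //  ((p1 \to (p5 \lor p4)) \to (p1 \to \lnot p3)).
      branch 2.1 (add \lnot \lnot p3):
        \lnot \lnot p3: drop double negation, giving p3.
        ○ open, literals {p3=T, p4=T}.
      branch 2.2 (add ((p1 \to (p5 \lor p4)) \to (p1 \to \lnot p3))):
        ((p1 \to (p5 \lor p4)) \to (p1 \to \lnot p3)): β-rule — branch into \lnot (p1 \to (p5 \lor p4))  //  (p1 \to \lnot p3).
          branch 2.2.1 (add \lnot (p1 \to (p5 \lor p4))):
            \lnot (p1 \to (p5 \lor p4)): α-rule — add p1, \lnot (p5 \lor p4).
            \lnot (p5 \lor p4): α-rule — add \lnot p5, \lnot p4.
            × closes — contains both p4 and \lnot p4.
          branch 2.2.2 (add (p1 \to \lnot p3)):
            (p1 \to \lnot p3): β-rule — branch into \lnot p1  //  \lnot p3.
              branch 2.2.2.1 (add \lnot p1):
                ○ open, literals {p1=F, p4=T}.
              branch 2.2.2.2 (add \lnot p3):
                ○ open, literals {p3=F, p4=T}.
2 branches closed, 6 open.
An open branch gives a countermodel: p3=T (unmentioned atoms arbitrary); under it the original formula is false.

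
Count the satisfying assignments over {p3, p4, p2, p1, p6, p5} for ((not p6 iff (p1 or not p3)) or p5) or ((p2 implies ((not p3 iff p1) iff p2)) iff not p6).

56

Initial set: {(((not p6 iff (p1 or not p3)) or p5) or ((p2 implies ((not p3 iff p1) iff p2)) iff not p6))}.
(((not p6 iff (p1 or not p3)) or p5) or ((p2 implies ((not p3 iff p1) iff p2)) iff not p6)): β-rule — branch into ((not p6 iff (p1 or not p3)) or p5)  //  ((p2 implies ((not p3 iff p1) iff p2)) iff not p6).
  branch 1 (add ((not p6 iff (p1 or not p3)) or p5)):
    ((not p6 iff (p1 or not p3)) or p5): β-rule — branch into (not p6 iff (p1 or not p3))  //  p5.
      branch 1.1 (add (not p6 iff (p1 or not p3))):
        (not p6 iff (p1 or not p3)): β-rule — branch into not p6, (p1 or not p3)  //  not not p6, not (p1 or not p3).
          branch 1.1.1 (add not p6, (p1 or not p3)):
            (p1 or not p3): β-rule — branch into p1  //  not p3.
              branch 1.1.1.1 (add p1):
                ○ open, literals {p1=true, p6=false}.
              branch 1.1.1.2 (add not p3):
                ○ open, literals {p3=false, p6=false}.
          branch 1.1.2 (add not not p6, not (p1 or not p3)):
            not (p1 or not p3): α-rule — add not p1, not not p3.
            ○ open, literals {p1=false, p3=true, p6=true}.
      branch 1.2 (add p5):
        ○ open, literals {p5=true}.
  branch 2 (add ((p2 implies ((not p3 iff p1) iff p2)) iff not p6)):
    ((p2 implies ((not p3 iff p1) iff p2)) iff not p6): β-rule — branch into (p2 implies ((not p3 iff p1) iff p2)), not p6  //  not (p2 implies ((not p3 iff p1) iff p2)), not not p6.
      branch 2.1 (add (p2 implies ((not p3 iff p1) iff p2)), not p6):
        (p2 implies ((not p3 iff p1) iff p2)): β-rule — branch into not p2  //  ((not p3 iff p1) iff p2).
          branch 2.1.1 (add not p2):
            ○ open, literals {p2=false, p6=false}.
          branch 2.1.2 (add ((not p3 iff p1) iff p2)):
            ((not p3 iff p1) iff p2): β-rule — branch into (not p3 iff p1), p2  //  not (not p3 iff p1), not p2.
              branch 2.1.2.1 (add (not p3 iff p1), p2):
                (not p3 iff p1): β-rule — branch into not p3, p1  //  not not p3, not p1.
                  branch 2.1.2.1.1 (add not p3, p1):
                    ○ open, literals {p1=true, p2=true, p3=false, p6=false}.
                  branch 2.1.2.1.2 (add not not p3, not p1):
                    ○ open, literals {p1=false, p2=true, p3=true, p6=false}.
              branch 2.1.2.2 (add not (not p3 iff p1), not p2):
                not (not p3 iff p1): β-rule — branch into not p3, not p1  //  not not p3, p1.
                  branch 2.1.2.2.1 (add not p3, not p1):
                    ○ open, literals {p1=false, p2=false, p3=false, p6=false}.
                  branch 2.1.2.2.2 (add not not p3, p1):
                    ○ open, literals {p1=true, p2=false, p3=true, p6=false}.
      branch 2.2 (add not (p2 implies ((not p3 iff p1) iff p2)), not not p6):
        not (p2 implies ((not p3 iff p1) iff p2)): α-rule — add p2, not ((not p3 iff p1) iff p2).
        not ((not p3 iff p1) iff p2): β-rule — branch into (not p3 iff p1), not p2  //  not (not p3 iff p1), p2.
          branch 2.2.1 (add (not p3 iff p1), not p2):
            × closes — contains both p2 and not p2.
          branch 2.2.2 (add not (not p3 iff p1), p2):
            not (not p3 iff p1): β-rule — branch into not p3, not p1  //  not not p3, p1.
              branch 2.2.2.1 (add not p3, not p1):
                ○ open, literals {p1=false, p2=true, p3=false, p6=true}.
              branch 2.2.2.2 (add not not p3, p1):
                ○ open, literals {p1=true, p2=true, p3=true, p6=true}.
1 branch closed, 11 open.
Each open branch fixes some atoms; the unmentioned ones are free. Counting distinct full assignments: branch {p1=true, p6=false} (p3, p4, p2, p5) contributes 16 new; branch {p3=false, p6=false} (p4, p2, p1, p5) contributes 8 new; branch {p1=false, p3=true, p6=true} (p4, p2, p5) contributes 8 new; branch {p5=true} (p3, p4, p2, p1, p6) contributes 16 new; branch {p2=false, p6=false} (p3, p4, p1, p5) contributes 2 new; branch {p1=true, p2=true, p3=false, p6=false} (p4, p5) contributes 0 new; branch {p1=false, p2=true, p3=true, p6=false} (p4, p5) contributes 2 new; branch {p1=false, p2=false, p3=false, p6=false} (p4, p5) contributes 0 new; branch {p1=true, p2=false, p3=true, p6=false} (p4, p5) contributes 0 new; branch {p1=false, p2=true, p3=false, p6=true} (p4, p5) contributes 2 new; branch {p1=true, p2=true, p3=true, p6=true} (p4, p5) contributes 2 new. Total: 56.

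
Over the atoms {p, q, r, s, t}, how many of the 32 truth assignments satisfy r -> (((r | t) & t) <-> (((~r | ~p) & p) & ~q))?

Initial set: {T (r -> (((r | t) & t) <-> (((~r | ~p) & p) & ~q)))}.
T (r -> (((r | t) & t) <-> (((~r | ~p) & p) & ~q))): β-rule — branch into F r  //  T (((r | t) & t) <-> (((~r | ~p) & p) & ~q)).
  branch 1 (add F r):
    ○ open, literals {r=F}.
  branch 2 (add T (((r | t) & t) <-> (((~r | ~p) & p) & ~q))):
    T (((r | t) & t) <-> (((~r | ~p) & p) & ~q)): β-rule — branch into T ((r | t) & t), T (((~r | ~p) & p) & ~q)  //  F ((r | t) & t), F (((~r | ~p) & p) & ~q).
      branch 2.1 (add T ((r | t) & t), T (((~r | ~p) & p) & ~q)):
        T ((r | t) & t): α-rule — add T (r | t), T t.
        T (((~r | ~p) & p) & ~q): α-rule — add T ((~r | ~p) & p), T ~q.
        T ((~r | ~p) & p): α-rule — add T (~r | ~p), T p.
        T (r | t): β-rule — branch into T r  //  T t.
          branch 2.1.1 (add T r):
            T (~r | ~p): β-rule — branch into T ~r  //  T ~p.
              branch 2.1.1.1 (add T ~r):
                × closes — contains both r and ~r.
              branch 2.1.1.2 (add T ~p):
                × closes — contains both p and ~p.
          branch 2.1.2 (add T t):
            T (~r | ~p): β-rule — branch into T ~r  //  T ~p.
              branch 2.1.2.1 (add T ~r):
                ○ open, literals {p=T, q=F, r=F, t=T}.
              branch 2.1.2.2 (add T ~p):
                × closes — contains both p and ~p.
      branch 2.2 (add F ((r | t) & t), F (((~r | ~p) & p) & ~q)):
        F ((r | t) & t): β-rule — branch into F (r | t)  //  F t.
          branch 2.2.1 (add F (r | t)):
            F (r | t): α-rule — add F r, F t.
            F (((~r | ~p) & p) & ~q): β-rule — branch into F ((~r | ~p) & p)  //  F ~q.
              branch 2.2.1.1 (add F ((~r | ~p) & p)):
                F ((~r | ~p) & p): β-rule — branch into F (~r | ~p)  //  F p.
                  branch 2.2.1.1.1 (add F (~r | ~p)):
                    F (~r | ~p): α-rule — add F ~r, F ~p.
                    × closes — contains both r and ~r.
                  branch 2.2.1.1.2 (add F p):
                    ○ open, literals {p=F, r=F, t=F}.
              branch 2.2.1.2 (add F ~q):
                ○ open, literals {q=T, r=F, t=F}.
          branch 2.2.2 (add F t):
            F (((~r | ~p) & p) & ~q): β-rule — branch into F ((~r | ~p) & p)  //  F ~q.
              branch 2.2.2.1 (add F ((~r | ~p) & p)):
                F ((~r | ~p) & p): β-rule — branch into F (~r | ~p)  //  F p.
                  branch 2.2.2.1.1 (add F (~r | ~p)):
                    F (~r | ~p): α-rule — add F ~r, F ~p.
                    ○ open, literals {p=T, r=T, t=F}.
                  branch 2.2.2.1.2 (add F p):
                    ○ open, literals {p=F, t=F}.
              branch 2.2.2.2 (add F ~q):
                ○ open, literals {q=T, t=F}.
4 branches closed, 7 open.
Each open branch fixes some atoms; the unmentioned ones are free. Counting distinct full assignments: branch {r=F} (p, q, s, t) contributes 16 new; branch {p=T, q=F, r=F, t=T} (s) contributes 0 new; branch {p=F, r=F, t=F} (q, s) contributes 0 new; branch {q=T, r=F, t=F} (p, s) contributes 0 new; branch {p=T, r=T, t=F} (q, s) contributes 4 new; branch {p=F, t=F} (q, r, s) contributes 4 new; branch {q=T, t=F} (p, r, s) contributes 0 new. Total: 24.

24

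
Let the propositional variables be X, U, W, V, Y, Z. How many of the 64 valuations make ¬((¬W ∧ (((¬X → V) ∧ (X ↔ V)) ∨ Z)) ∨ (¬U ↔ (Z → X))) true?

Initial set: {¬((¬W ∧ (((¬X → V) ∧ (X ↔ V)) ∨ Z)) ∨ (¬U ↔ (Z → X)))}.
¬((¬W ∧ (((¬X → V) ∧ (X ↔ V)) ∨ Z)) ∨ (¬U ↔ (Z → X))): α-rule — add ¬(¬W ∧ (((¬X → V) ∧ (X ↔ V)) ∨ Z)), ¬(¬U ↔ (Z → X)).
¬(¬W ∧ (((¬X → V) ∧ (X ↔ V)) ∨ Z)): β-rule — branch into ¬¬W  //  ¬(((¬X → V) ∧ (X ↔ V)) ∨ Z).
  branch 1 (add ¬¬W):
    ¬(¬U ↔ (Z → X)): β-rule — branch into ¬U, ¬(Z → X)  //  ¬¬U, (Z → X).
      branch 1.1 (add ¬U, ¬(Z → X)):
        ¬(Z → X): α-rule — add Z, ¬X.
        ○ open, literals {U=0, W=1, X=0, Z=1}.
      branch 1.2 (add ¬¬U, (Z → X)):
        (Z → X): β-rule — branch into ¬Z  //  X.
          branch 1.2.1 (add ¬Z):
            ○ open, literals {U=1, W=1, Z=0}.
          branch 1.2.2 (add X):
            ○ open, literals {U=1, W=1, X=1}.
  branch 2 (add ¬(((¬X → V) ∧ (X ↔ V)) ∨ Z)):
    ¬(((¬X → V) ∧ (X ↔ V)) ∨ Z): α-rule — add ¬((¬X → V) ∧ (X ↔ V)), ¬Z.
    ¬(¬U ↔ (Z → X)): β-rule — branch into ¬U, ¬(Z → X)  //  ¬¬U, (Z → X).
      branch 2.1 (add ¬U, ¬(Z → X)):
        ¬(Z → X): α-rule — add Z, ¬X.
        × closes — contains both Z and ¬Z.
      branch 2.2 (add ¬¬U, (Z → X)):
        ¬((¬X → V) ∧ (X ↔ V)): β-rule — branch into ¬(¬X → V)  //  ¬(X ↔ V).
          branch 2.2.1 (add ¬(¬X → V)):
            ¬(¬X → V): α-rule — add ¬X, ¬V.
            (Z → X): β-rule — branch into ¬Z  //  X.
              branch 2.2.1.1 (add ¬Z):
                ○ open, literals {U=1, V=0, X=0, Z=0}.
              branch 2.2.1.2 (add X):
                × closes — contains both X and ¬X.
          branch 2.2.2 (add ¬(X ↔ V)):
            (Z → X): β-rule — branch into ¬Z  //  X.
              branch 2.2.2.1 (add ¬Z):
                ¬(X ↔ V): β-rule — branch into X, ¬V  //  ¬X, V.
                  branch 2.2.2.1.1 (add X, ¬V):
                    ○ open, literals {U=1, V=0, X=1, Z=0}.
                  branch 2.2.2.1.2 (add ¬X, V):
                    ○ open, literals {U=1, V=1, X=0, Z=0}.
              branch 2.2.2.2 (add X):
                ¬(X ↔ V): β-rule — branch into X, ¬V  //  ¬X, V.
                  branch 2.2.2.2.1 (add X, ¬V):
                    ○ open, literals {U=1, V=0, X=1, Z=0}.
                  branch 2.2.2.2.2 (add ¬X, V):
                    × closes — contains both X and ¬X.
3 branches closed, 7 open.
Each open branch fixes some atoms; the unmentioned ones are free. Counting distinct full assignments: branch {U=0, W=1, X=0, Z=1} (V, Y) contributes 4 new; branch {U=1, W=1, Z=0} (X, V, Y) contributes 8 new; branch {U=1, W=1, X=1} (V, Y, Z) contributes 4 new; branch {U=1, V=0, X=0, Z=0} (W, Y) contributes 2 new; branch {U=1, V=0, X=1, Z=0} (W, Y) contributes 2 new; branch {U=1, V=1, X=0, Z=0} (W, Y) contributes 2 new; branch {U=1, V=0, X=1, Z=0} (W, Y) contributes 0 new. Total: 22.

22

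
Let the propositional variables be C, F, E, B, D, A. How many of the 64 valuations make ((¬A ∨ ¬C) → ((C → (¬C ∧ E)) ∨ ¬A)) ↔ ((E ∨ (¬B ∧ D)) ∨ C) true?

Initial set: {T (((¬A ∨ ¬C) → ((C → (¬C ∧ E)) ∨ ¬A)) ↔ ((E ∨ (¬B ∧ D)) ∨ C))}.
T (((¬A ∨ ¬C) → ((C → (¬C ∧ E)) ∨ ¬A)) ↔ ((E ∨ (¬B ∧ D)) ∨ C)): β-rule — branch into T ((¬A ∨ ¬C) → ((C → (¬C ∧ E)) ∨ ¬A)), T ((E ∨ (¬B ∧ D)) ∨ C)  //  F ((¬A ∨ ¬C) → ((C → (¬C ∧ E)) ∨ ¬A)), F ((E ∨ (¬B ∧ D)) ∨ C).
  branch 1 (add T ((¬A ∨ ¬C) → ((C → (¬C ∧ E)) ∨ ¬A)), T ((E ∨ (¬B ∧ D)) ∨ C)):
    T ((¬A ∨ ¬C) → ((C → (¬C ∧ E)) ∨ ¬A)): β-rule — branch into F (¬A ∨ ¬C)  //  T ((C → (¬C ∧ E)) ∨ ¬A).
      branch 1.1 (add F (¬A ∨ ¬C)):
        F (¬A ∨ ¬C): α-rule — add F ¬A, F ¬C.
        T ((E ∨ (¬B ∧ D)) ∨ C): β-rule — branch into T (E ∨ (¬B ∧ D))  //  T C.
          branch 1.1.1 (add T (E ∨ (¬B ∧ D))):
            T (E ∨ (¬B ∧ D)): β-rule — branch into T E  //  T (¬B ∧ D).
              branch 1.1.1.1 (add T E):
                ○ open, literals {A=T, C=T, E=T}.
              branch 1.1.1.2 (add T (¬B ∧ D)):
                T (¬B ∧ D): α-rule — add T ¬B, T D.
                ○ open, literals {A=T, B=F, C=T, D=T}.
          branch 1.1.2 (add T C):
            ○ open, literals {A=T, C=T}.
      branch 1.2 (add T ((C → (¬C ∧ E)) ∨ ¬A)):
        T ((E ∨ (¬B ∧ D)) ∨ C): β-rule — branch into T (E ∨ (¬B ∧ D))  //  T C.
          branch 1.2.1 (add T (E ∨ (¬B ∧ D))):
            T ((C → (¬C ∧ E)) ∨ ¬A): β-rule — branch into T (C → (¬C ∧ E))  //  T ¬A.
              branch 1.2.1.1 (add T (C → (¬C ∧ E))):
                T (E ∨ (¬B ∧ D)): β-rule — branch into T E  //  T (¬B ∧ D).
                  branch 1.2.1.1.1 (add T E):
                    T (C → (¬C ∧ E)): β-rule — branch into F C  //  T (¬C ∧ E).
                      branch 1.2.1.1.1.1 (add F C):
                        ○ open, literals {C=F, E=T}.
                      branch 1.2.1.1.1.2 (add T (¬C ∧ E)):
                        T (¬C ∧ E): α-rule — add T ¬C, T E.
                        ○ open, literals {C=F, E=T}.
                  branch 1.2.1.1.2 (add T (¬B ∧ D)):
                    T (¬B ∧ D): α-rule — add T ¬B, T D.
                    T (C → (¬C ∧ E)): β-rule — branch into F C  //  T (¬C ∧ E).
                      branch 1.2.1.1.2.1 (add F C):
                        ○ open, literals {B=F, C=F, D=T}.
                      branch 1.2.1.1.2.2 (add T (¬C ∧ E)):
                        T (¬C ∧ E): α-rule — add T ¬C, T E.
                        ○ open, literals {B=F, C=F, D=T, E=T}.
              branch 1.2.1.2 (add T ¬A):
                T (E ∨ (¬B ∧ D)): β-rule — branch into T E  //  T (¬B ∧ D).
                  branch 1.2.1.2.1 (add T E):
                    ○ open, literals {A=F, E=T}.
                  branch 1.2.1.2.2 (add T (¬B ∧ D)):
                    T (¬B ∧ D): α-rule — add T ¬B, T D.
                    ○ open, literals {A=F, B=F, D=T}.
          branch 1.2.2 (add T C):
            T ((C → (¬C ∧ E)) ∨ ¬A): β-rule — branch into T (C → (¬C ∧ E))  //  T ¬A.
              branch 1.2.2.1 (add T (C → (¬C ∧ E))):
                T (C → (¬C ∧ E)): β-rule — branch into F C  //  T (¬C ∧ E).
                  branch 1.2.2.1.1 (add F C):
                    × closes — contains both C and ¬C.
                  branch 1.2.2.1.2 (add T (¬C ∧ E)):
                    T (¬C ∧ E): α-rule — add T ¬C, T E.
                    × closes — contains both C and ¬C.
              branch 1.2.2.2 (add T ¬A):
                ○ open, literals {A=F, C=T}.
  branch 2 (add F ((¬A ∨ ¬C) → ((C → (¬C ∧ E)) ∨ ¬A)), F ((E ∨ (¬B ∧ D)) ∨ C)):
    F ((¬A ∨ ¬C) → ((C → (¬C ∧ E)) ∨ ¬A)): α-rule — add T (¬A ∨ ¬C), F ((C → (¬C ∧ E)) ∨ ¬A).
    F ((E ∨ (¬B ∧ D)) ∨ C): α-rule — add F (E ∨ (¬B ∧ D)), F C.
    F ((C → (¬C ∧ E)) ∨ ¬A): α-rule — add F (C → (¬C ∧ E)), F ¬A.
    F (E ∨ (¬B ∧ D)): α-rule — add F E, F (¬B ∧ D).
    F (C → (¬C ∧ E)): α-rule — add T C, F (¬C ∧ E).
    × closes — contains both C and ¬C.
3 branches closed, 10 open.
Each open branch fixes some atoms; the unmentioned ones are free. Counting distinct full assignments: branch {A=T, C=T, E=T} (F, B, D) contributes 8 new; branch {A=T, B=F, C=T, D=T} (F, E) contributes 2 new; branch {A=T, C=T} (F, E, B, D) contributes 6 new; branch {C=F, E=T} (F, B, D, A) contributes 16 new; branch {C=F, E=T} (F, B, D, A) contributes 0 new; branch {B=F, C=F, D=T} (F, E, A) contributes 4 new; branch {B=F, C=F, D=T, E=T} (F, A) contributes 0 new; branch {A=F, E=T} (C, F, B, D) contributes 8 new; branch {A=F, B=F, D=T} (C, F, E) contributes 2 new; branch {A=F, C=T} (F, E, B, D) contributes 6 new. Total: 52.

52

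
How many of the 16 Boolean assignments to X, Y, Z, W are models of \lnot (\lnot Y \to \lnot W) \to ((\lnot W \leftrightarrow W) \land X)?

12

Initial set: {(\lnot (\lnot Y \to \lnot W) \to ((\lnot W \leftrightarrow W) \land X))}.
(\lnot (\lnot Y \to \lnot W) \to ((\lnot W \leftrightarrow W) \land X)): β-rule — branch into \lnot \lnot (\lnot Y \to \lnot W)  //  ((\lnot W \leftrightarrow W) \land X).
  branch 1 (add \lnot \lnot (\lnot Y \to \lnot W)):
    \lnot \lnot (\lnot Y \to \lnot W): β-rule — branch into \lnot \lnot Y  //  \lnot W.
      branch 1.1 (add \lnot \lnot Y):
        ○ open, literals {Y=true}.
      branch 1.2 (add \lnot W):
        ○ open, literals {W=false}.
  branch 2 (add ((\lnot W \leftrightarrow W) \land X)):
    ((\lnot W \leftrightarrow W) \land X): α-rule — add (\lnot W \leftrightarrow W), X.
    (\lnot W \leftrightarrow W): β-rule — branch into \lnot W, W  //  \lnot \lnot W, \lnot W.
      branch 2.1 (add \lnot W, W):
        × closes — contains both W and \lnot W.
      branch 2.2 (add \lnot \lnot W, \lnot W):
        × closes — contains both W and \lnot W.
2 branches closed, 2 open.
Each open branch fixes some atoms; the unmentioned ones are free. Counting distinct full assignments: branch {Y=true} (X, Z, W) contributes 8 new; branch {W=false} (X, Y, Z) contributes 4 new. Total: 12.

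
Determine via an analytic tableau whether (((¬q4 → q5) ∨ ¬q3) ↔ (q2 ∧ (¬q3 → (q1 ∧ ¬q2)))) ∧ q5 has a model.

Initial set: {((((¬q4 → q5) ∨ ¬q3) ↔ (q2 ∧ (¬q3 → (q1 ∧ ¬q2)))) ∧ q5)}.
((((¬q4 → q5) ∨ ¬q3) ↔ (q2 ∧ (¬q3 → (q1 ∧ ¬q2)))) ∧ q5): α-rule — add (((¬q4 → q5) ∨ ¬q3) ↔ (q2 ∧ (¬q3 → (q1 ∧ ¬q2)))), q5.
(((¬q4 → q5) ∨ ¬q3) ↔ (q2 ∧ (¬q3 → (q1 ∧ ¬q2)))): β-rule — branch into ((¬q4 → q5) ∨ ¬q3), (q2 ∧ (¬q3 → (q1 ∧ ¬q2)))  //  ¬((¬q4 → q5) ∨ ¬q3), ¬(q2 ∧ (¬q3 → (q1 ∧ ¬q2))).
  branch 1 (add ((¬q4 → q5) ∨ ¬q3), (q2 ∧ (¬q3 → (q1 ∧ ¬q2)))):
    (q2 ∧ (¬q3 → (q1 ∧ ¬q2))): α-rule — add q2, (¬q3 → (q1 ∧ ¬q2)).
    ((¬q4 → q5) ∨ ¬q3): β-rule — branch into (¬q4 → q5)  //  ¬q3.
      branch 1.1 (add (¬q4 → q5)):
        (¬q3 → (q1 ∧ ¬q2)): β-rule — branch into ¬¬q3  //  (q1 ∧ ¬q2).
          branch 1.1.1 (add ¬¬q3):
            (¬q4 → q5): β-rule — branch into ¬¬q4  //  q5.
              branch 1.1.1.1 (add ¬¬q4):
                ○ open, literals {q2=true, q3=true, q4=true, q5=true}.
              branch 1.1.1.2 (add q5):
                ○ open, literals {q2=true, q3=true, q5=true}.
          branch 1.1.2 (add (q1 ∧ ¬q2)):
            (q1 ∧ ¬q2): α-rule — add q1, ¬q2.
            × closes — contains both q2 and ¬q2.
      branch 1.2 (add ¬q3):
        (¬q3 → (q1 ∧ ¬q2)): β-rule — branch into ¬¬q3  //  (q1 ∧ ¬q2).
          branch 1.2.1 (add ¬¬q3):
            × closes — contains both q3 and ¬q3.
          branch 1.2.2 (add (q1 ∧ ¬q2)):
            (q1 ∧ ¬q2): α-rule — add q1, ¬q2.
            × closes — contains both q2 and ¬q2.
  branch 2 (add ¬((¬q4 → q5) ∨ ¬q3), ¬(q2 ∧ (¬q3 → (q1 ∧ ¬q2)))):
    ¬((¬q4 → q5) ∨ ¬q3): α-rule — add ¬(¬q4 → q5), ¬¬q3.
    ¬(¬q4 → q5): α-rule — add ¬q4, ¬q5.
    × closes — contains both q5 and ¬q5.
4 branches closed, 2 open.
An open branch gives a satisfying assignment: q2=true, q3=true, q4=true, q5=true.

Satisfiable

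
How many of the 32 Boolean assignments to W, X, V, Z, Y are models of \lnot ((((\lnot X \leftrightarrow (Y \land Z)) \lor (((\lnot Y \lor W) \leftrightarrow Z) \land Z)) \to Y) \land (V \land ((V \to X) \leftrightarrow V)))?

28

Initial set: {\lnot ((((\lnot X \leftrightarrow (Y \land Z)) \lor (((\lnot Y \lor W) \leftrightarrow Z) \land Z)) \to Y) \land (V \land ((V \to X) \leftrightarrow V)))}.
\lnot ((((\lnot X \leftrightarrow (Y \land Z)) \lor (((\lnot Y \lor W) \leftrightarrow Z) \land Z)) \to Y) \land (V \land ((V \to X) \leftrightarrow V))): β-rule — branch into \lnot (((\lnot X \leftrightarrow (Y \land Z)) \lor (((\lnot Y \lor W) \leftrightarrow Z) \land Z)) \to Y)  //  \lnot (V \land ((V \to X) \leftrightarrow V)).
  branch 1 (add \lnot (((\lnot X \leftrightarrow (Y \land Z)) \lor (((\lnot Y \lor W) \leftrightarrow Z) \land Z)) \to Y)):
    \lnot (((\lnot X \leftrightarrow (Y \land Z)) \lor (((\lnot Y \lor W) \leftrightarrow Z) \land Z)) \to Y): α-rule — add ((\lnot X \leftrightarrow (Y \land Z)) \lor (((\lnot Y \lor W) \leftrightarrow Z) \land Z)), \lnot Y.
    ((\lnot X \leftrightarrow (Y \land Z)) \lor (((\lnot Y \lor W) \leftrightarrow Z) \land Z)): β-rule — branch into (\lnot X \leftrightarrow (Y \land Z))  //  (((\lnot Y \lor W) \leftrightarrow Z) \land Z).
      branch 1.1 (add (\lnot X \leftrightarrow (Y \land Z))):
        (\lnot X \leftrightarrow (Y \land Z)): β-rule — branch into \lnot X, (Y \land Z)  //  \lnot \lnot X, \lnot (Y \land Z).
          branch 1.1.1 (add \lnot X, (Y \land Z)):
            (Y \land Z): α-rule — add Y, Z.
            × closes — contains both Y and \lnot Y.
          branch 1.1.2 (add \lnot \lnot X, \lnot (Y \land Z)):
            \lnot (Y \land Z): β-rule — branch into \lnot Y  //  \lnot Z.
              branch 1.1.2.1 (add \lnot Y):
                ○ open, literals {X=1, Y=0}.
              branch 1.1.2.2 (add \lnot Z):
                ○ open, literals {X=1, Y=0, Z=0}.
      branch 1.2 (add (((\lnot Y \lor W) \leftrightarrow Z) \land Z)):
        (((\lnot Y \lor W) \leftrightarrow Z) \land Z): α-rule — add ((\lnot Y \lor W) \leftrightarrow Z), Z.
        ((\lnot Y \lor W) \leftrightarrow Z): β-rule — branch into (\lnot Y \lor W), Z  //  \lnot (\lnot Y \lor W), \lnot Z.
          branch 1.2.1 (add (\lnot Y \lor W), Z):
            (\lnot Y \lor W): β-rule — branch into \lnot Y  //  W.
              branch 1.2.1.1 (add \lnot Y):
                ○ open, literals {Y=0, Z=1}.
              branch 1.2.1.2 (add W):
                ○ open, literals {W=1, Y=0, Z=1}.
          branch 1.2.2 (add \lnot (\lnot Y \lor W), \lnot Z):
            × closes — contains both Z and \lnot Z.
  branch 2 (add \lnot (V \land ((V \to X) \leftrightarrow V))):
    \lnot (V \land ((V \to X) \leftrightarrow V)): β-rule — branch into \lnot V  //  \lnot ((V \to X) \leftrightarrow V).
      branch 2.1 (add \lnot V):
        ○ open, literals {V=0}.
      branch 2.2 (add \lnot ((V \to X) \leftrightarrow V)):
        \lnot ((V \to X) \leftrightarrow V): β-rule — branch into (V \to X), \lnot V  //  \lnot (V \to X), V.
          branch 2.2.1 (add (V \to X), \lnot V):
            (V \to X): β-rule — branch into \lnot V  //  X.
              branch 2.2.1.1 (add \lnot V):
                ○ open, literals {V=0}.
              branch 2.2.1.2 (add X):
                ○ open, literals {V=0, X=1}.
          branch 2.2.2 (add \lnot (V \to X), V):
            \lnot (V \to X): α-rule — add V, \lnot X.
            ○ open, literals {V=1, X=0}.
2 branches closed, 8 open.
Each open branch fixes some atoms; the unmentioned ones are free. Counting distinct full assignments: branch {X=1, Y=0} (W, V, Z) contributes 8 new; branch {X=1, Y=0, Z=0} (W, V) contributes 0 new; branch {Y=0, Z=1} (W, X, V) contributes 4 new; branch {W=1, Y=0, Z=1} (X, V) contributes 0 new; branch {V=0} (W, X, Z, Y) contributes 10 new; branch {V=0} (W, X, Z, Y) contributes 0 new; branch {V=0, X=1} (W, Z, Y) contributes 0 new; branch {V=1, X=0} (W, Z, Y) contributes 6 new. Total: 28.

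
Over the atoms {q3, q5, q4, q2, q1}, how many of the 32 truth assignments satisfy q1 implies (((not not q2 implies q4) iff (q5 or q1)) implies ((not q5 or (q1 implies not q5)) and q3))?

Initial set: {T (q1 implies (((not not q2 implies q4) iff (q5 or q1)) implies ((not q5 or (q1 implies not q5)) and q3)))}.
T (q1 implies (((not not q2 implies q4) iff (q5 or q1)) implies ((not q5 or (q1 implies not q5)) and q3))): β-rule — branch into F q1  //  T (((not not q2 implies q4) iff (q5 or q1)) implies ((not q5 or (q1 implies not q5)) and q3)).
  branch 1 (add F q1):
    ○ open, literals {q1=F}.
  branch 2 (add T (((not not q2 implies q4) iff (q5 or q1)) implies ((not q5 or (q1 implies not q5)) and q3))):
    T (((not not q2 implies q4) iff (q5 or q1)) implies ((not q5 or (q1 implies not q5)) and q3)): β-rule — branch into F ((not not q2 implies q4) iff (q5 or q1))  //  T ((not q5 or (q1 implies not q5)) and q3).
      branch 2.1 (add F ((not not q2 implies q4) iff (q5 or q1))):
        F ((not not q2 implies q4) iff (q5 or q1)): β-rule — branch into T (not not q2 implies q4), F (q5 or q1)  //  F (not not q2 implies q4), T (q5 or q1).
          branch 2.1.1 (add T (not not q2 implies q4), F (q5 or q1)):
            F (q5 or q1): α-rule — add F q5, F q1.
            T (not not q2 implies q4): β-rule — branch into F not not q2  //  T q4.
              branch 2.1.1.1 (add F not not q2):
                F not not q2: drop double negation, giving F q2.
                ○ open, literals {q1=F, q2=F, q5=F}.
              branch 2.1.1.2 (add T q4):
                ○ open, literals {q1=F, q4=T, q5=F}.
          branch 2.1.2 (add F (not not q2 implies q4), T (q5 or q1)):
            F (not not q2 implies q4): α-rule — add T not not q2, F q4.
            T not not q2: drop double negation, giving T q2.
            T (q5 or q1): β-rule — branch into T q5  //  T q1.
              branch 2.1.2.1 (add T q5):
                ○ open, literals {q2=T, q4=F, q5=T}.
              branch 2.1.2.2 (add T q1):
                ○ open, literals {q1=T, q2=T, q4=F}.
      branch 2.2 (add T ((not q5 or (q1 implies not q5)) and q3)):
        T ((not q5 or (q1 implies not q5)) and q3): α-rule — add T (not q5 or (q1 implies not q5)), T q3.
        T (not q5 or (q1 implies not q5)): β-rule — branch into T not q5  //  T (q1 implies not q5).
          branch 2.2.1 (add T not q5):
            ○ open, literals {q3=T, q5=F}.
          branch 2.2.2 (add T (q1 implies not q5)):
            T (q1 implies not q5): β-rule — branch into F q1  //  T not q5.
              branch 2.2.2.1 (add F q1):
                ○ open, literals {q1=F, q3=T}.
              branch 2.2.2.2 (add T not q5):
                ○ open, literals {q3=T, q5=F}.
0 branches closed, 8 open.
Each open branch fixes some atoms; the unmentioned ones are free. Counting distinct full assignments: branch {q1=F} (q3, q5, q4, q2) contributes 16 new; branch {q1=F, q2=F, q5=F} (q3, q4) contributes 0 new; branch {q1=F, q4=T, q5=F} (q3, q2) contributes 0 new; branch {q2=T, q4=F, q5=T} (q3, q1) contributes 2 new; branch {q1=T, q2=T, q4=F} (q3, q5) contributes 2 new; branch {q3=T, q5=F} (q4, q2, q1) contributes 3 new; branch {q1=F, q3=T} (q5, q4, q2) contributes 0 new; branch {q3=T, q5=F} (q4, q2, q1) contributes 0 new. Total: 23.

23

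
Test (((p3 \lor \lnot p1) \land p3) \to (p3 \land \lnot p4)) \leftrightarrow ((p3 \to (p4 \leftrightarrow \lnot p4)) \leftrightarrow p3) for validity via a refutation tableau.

Not valid

Assume the negation and expand:
Initial set: {\lnot ((((p3 \lor \lnot p1) \land p3) \to (p3 \land \lnot p4)) \leftrightarrow ((p3 \to (p4 \leftrightarrow \lnot p4)) \leftrightarrow p3))}.
\lnot ((((p3 \lor \lnot p1) \land p3) \to (p3 \land \lnot p4)) \leftrightarrow ((p3 \to (p4 \leftrightarrow \lnot p4)) \leftrightarrow p3)): β-rule — branch into (((p3 \lor \lnot p1) \land p3) \to (p3 \land \lnot p4)), \lnot ((p3 \to (p4 \leftrightarrow \lnot p4)) \leftrightarrow p3)  //  \lnot (((p3 \lor \lnot p1) \land p3) \to (p3 \land \lnot p4)), ((p3 \to (p4 \leftrightarrow \lnot p4)) \leftrightarrow p3).
  branch 1 (add (((p3 \lor \lnot p1) \land p3) \to (p3 \land \lnot p4)), \lnot ((p3 \to (p4 \leftrightarrow \lnot p4)) \leftrightarrow p3)):
    (((p3 \lor \lnot p1) \land p3) \to (p3 \land \lnot p4)): β-rule — branch into \lnot ((p3 \lor \lnot p1) \land p3)  //  (p3 \land \lnot p4).
      branch 1.1 (add \lnot ((p3 \lor \lnot p1) \land p3)):
        \lnot ((p3 \to (p4 \leftrightarrow \lnot p4)) \leftrightarrow p3): β-rule — branch into (p3 \to (p4 \leftrightarrow \lnot p4)), \lnot p3  //  \lnot (p3 \to (p4 \leftrightarrow \lnot p4)), p3.
          branch 1.1.1 (add (p3 \to (p4 \leftrightarrow \lnot p4)), \lnot p3):
            \lnot ((p3 \lor \lnot p1) \land p3): β-rule — branch into \lnot (p3 \lor \lnot p1)  //  \lnot p3.
              branch 1.1.1.1 (add \lnot (p3 \lor \lnot p1)):
                \lnot (p3 \lor \lnot p1): α-rule — add \lnot p3, \lnot \lnot p1.
                (p3 \to (p4 \leftrightarrow \lnot p4)): β-rule — branch into \lnot p3  //  (p4 \leftrightarrow \lnot p4).
                  branch 1.1.1.1.1 (add \lnot p3):
                    ○ open, literals {p1=true, p3=false}.
                  branch 1.1.1.1.2 (add (p4 \leftrightarrow \lnot p4)):
                    (p4 \leftrightarrow \lnot p4): β-rule — branch into p4, \lnot p4  //  \lnot p4, \lnot \lnot p4.
                      branch 1.1.1.1.2.1 (add p4, \lnot p4):
                        × closes — contains both p4 and \lnot p4.
                      branch 1.1.1.1.2.2 (add \lnot p4, \lnot \lnot p4):
                        × closes — contains both p4 and \lnot p4.
              branch 1.1.1.2 (add \lnot p3):
                (p3 \to (p4 \leftrightarrow \lnot p4)): β-rule — branch into \lnot p3  //  (p4 \leftrightarrow \lnot p4).
                  branch 1.1.1.2.1 (add \lnot p3):
                    ○ open, literals {p3=false}.
                  branch 1.1.1.2.2 (add (p4 \leftrightarrow \lnot p4)):
                    (p4 \leftrightarrow \lnot p4): β-rule — branch into p4, \lnot p4  //  \lnot p4, \lnot \lnot p4.
                      branch 1.1.1.2.2.1 (add p4, \lnot p4):
                        × closes — contains both p4 and \lnot p4.
                      branch 1.1.1.2.2.2 (add \lnot p4, \lnot \lnot p4):
                        × closes — contains both p4 and \lnot p4.
          branch 1.1.2 (add \lnot (p3 \to (p4 \leftrightarrow \lnot p4)), p3):
            \lnot (p3 \to (p4 \leftrightarrow \lnot p4)): α-rule — add p3, \lnot (p4 \leftrightarrow \lnot p4).
            \lnot ((p3 \lor \lnot p1) \land p3): β-rule — branch into \lnot (p3 \lor \lnot p1)  //  \lnot p3.
              branch 1.1.2.1 (add \lnot (p3 \lor \lnot p1)):
                \lnot (p3 \lor \lnot p1): α-rule — add \lnot p3, \lnot \lnot p1.
                × closes — contains both p3 and \lnot p3.
              branch 1.1.2.2 (add \lnot p3):
                × closes — contains both p3 and \lnot p3.
      branch 1.2 (add (p3 \land \lnot p4)):
        (p3 \land \lnot p4): α-rule — add p3, \lnot p4.
        \lnot ((p3 \to (p4 \leftrightarrow \lnot p4)) \leftrightarrow p3): β-rule — branch into (p3 \to (p4 \leftrightarrow \lnot p4)), \lnot p3  //  \lnot (p3 \to (p4 \leftrightarrow \lnot p4)), p3.
          branch 1.2.1 (add (p3 \to (p4 \leftrightarrow \lnot p4)), \lnot p3):
            × closes — contains both p3 and \lnot p3.
          branch 1.2.2 (add \lnot (p3 \to (p4 \leftrightarrow \lnot p4)), p3):
            \lnot (p3 \to (p4 \leftrightarrow \lnot p4)): α-rule — add p3, \lnot (p4 \leftrightarrow \lnot p4).
            \lnot (p4 \leftrightarrow \lnot p4): β-rule — branch into p4, \lnot \lnot p4  //  \lnot p4, \lnot p4.
              branch 1.2.2.1 (add p4, \lnot \lnot p4):
                × closes — contains both p4 and \lnot p4.
              branch 1.2.2.2 (add \lnot p4, \lnot p4):
                ○ open, literals {p3=true, p4=false}.
  branch 2 (add \lnot (((p3 \lor \lnot p1) \land p3) \to (p3 \land \lnot p4)), ((p3 \to (p4 \leftrightarrow \lnot p4)) \leftrightarrow p3)):
    \lnot (((p3 \lor \lnot p1) \land p3) \to (p3 \land \lnot p4)): α-rule — add ((p3 \lor \lnot p1) \land p3), \lnot (p3 \land \lnot p4).
    ((p3 \lor \lnot p1) \land p3): α-rule — add (p3 \lor \lnot p1), p3.
    ((p3 \to (p4 \leftrightarrow \lnot p4)) \leftrightarrow p3): β-rule — branch into (p3 \to (p4 \leftrightarrow \lnot p4)), p3  //  \lnot (p3 \to (p4 \leftrightarrow \lnot p4)), \lnot p3.
      branch 2.1 (add (p3 \to (p4 \leftrightarrow \lnot p4)), p3):
        \lnot (p3 \land \lnot p4): β-rule — branch into \lnot p3  //  \lnot \lnot p4.
          branch 2.1.1 (add \lnot p3):
            × closes — contains both p3 and \lnot p3.
          branch 2.1.2 (add \lnot \lnot p4):
            (p3 \lor \lnot p1): β-rule — branch into p3  //  \lnot p1.
              branch 2.1.2.1 (add p3):
                (p3 \to (p4 \leftrightarrow \lnot p4)): β-rule — branch into \lnot p3  //  (p4 \leftrightarrow \lnot p4).
                  branch 2.1.2.1.1 (add \lnot p3):
                    × closes — contains both p3 and \lnot p3.
                  branch 2.1.2.1.2 (add (p4 \leftrightarrow \lnot p4)):
                    (p4 \leftrightarrow \lnot p4): β-rule — branch into p4, \lnot p4  //  \lnot p4, \lnot \lnot p4.
                      branch 2.1.2.1.2.1 (add p4, \lnot p4):
                        × closes — contains both p4 and \lnot p4.
                      branch 2.1.2.1.2.2 (add \lnot p4, \lnot \lnot p4):
                        × closes — contains both p4 and \lnot p4.
              branch 2.1.2.2 (add \lnot p1):
                (p3 \to (p4 \leftrightarrow \lnot p4)): β-rule — branch into \lnot p3  //  (p4 \leftrightarrow \lnot p4).
                  branch 2.1.2.2.1 (add \lnot p3):
                    × closes — contains both p3 and \lnot p3.
                  branch 2.1.2.2.2 (add (p4 \leftrightarrow \lnot p4)):
                    (p4 \leftrightarrow \lnot p4): β-rule — branch into p4, \lnot p4  //  \lnot p4, \lnot \lnot p4.
                      branch 2.1.2.2.2.1 (add p4, \lnot p4):
                        × closes — contains both p4 and \lnot p4.
                      branch 2.1.2.2.2.2 (add \lnot p4, \lnot \lnot p4):
                        × closes — contains both p4 and \lnot p4.
      branch 2.2 (add \lnot (p3 \to (p4 \leftrightarrow \lnot p4)), \lnot p3):
        × closes — contains both p3 and \lnot p3.
16 branches closed, 3 open.
An open branch gives a countermodel: p1=true, p3=false (unmentioned atoms arbitrary); under it the original formula is false.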